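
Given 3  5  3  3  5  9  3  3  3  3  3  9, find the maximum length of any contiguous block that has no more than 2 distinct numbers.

7

add 3: window [3] (1 distinct), len 1
add 5: window [3, 5] (2 distinct), len 2
add 3: window [3, 5, 3] (2 distinct), len 3
add 3: window [3, 5, 3, 3] (2 distinct), len 4
add 5: window [3, 5, 3, 3, 5] (2 distinct), len 5
add 9: window [5, 9] (2 distinct), len 2
add 3: window [9, 3] (2 distinct), len 2
add 3: window [9, 3, 3] (2 distinct), len 3
add 3: window [9, 3, 3, 3] (2 distinct), len 4
add 3: window [9, 3, 3, 3, 3] (2 distinct), len 5
add 3: window [9, 3, 3, 3, 3, 3] (2 distinct), len 6
add 9: window [9, 3, 3, 3, 3, 3, 9] (2 distinct), len 7
Longest length with ≤2 distinct: 7.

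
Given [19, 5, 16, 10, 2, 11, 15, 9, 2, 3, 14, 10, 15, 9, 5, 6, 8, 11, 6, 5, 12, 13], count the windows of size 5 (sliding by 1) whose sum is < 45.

[19, 5, 16, 10, 2] → sum 52
[5, 16, 10, 2, 11] → sum 44  < 45 ✓
[16, 10, 2, 11, 15] → sum 54
[10, 2, 11, 15, 9] → sum 47
[2, 11, 15, 9, 2] → sum 39  < 45 ✓
[11, 15, 9, 2, 3] → sum 40  < 45 ✓
[15, 9, 2, 3, 14] → sum 43  < 45 ✓
[9, 2, 3, 14, 10] → sum 38  < 45 ✓
[2, 3, 14, 10, 15] → sum 44  < 45 ✓
[3, 14, 10, 15, 9] → sum 51
[14, 10, 15, 9, 5] → sum 53
[10, 15, 9, 5, 6] → sum 45
[15, 9, 5, 6, 8] → sum 43  < 45 ✓
[9, 5, 6, 8, 11] → sum 39  < 45 ✓
[5, 6, 8, 11, 6] → sum 36  < 45 ✓
[6, 8, 11, 6, 5] → sum 36  < 45 ✓
[8, 11, 6, 5, 12] → sum 42  < 45 ✓
[11, 6, 5, 12, 13] → sum 47
11 windows satisfy the condition.

11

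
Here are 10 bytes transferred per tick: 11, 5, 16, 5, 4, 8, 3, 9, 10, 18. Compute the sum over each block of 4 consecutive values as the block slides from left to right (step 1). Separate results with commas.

Sliding a size-4 window across the 10 values:
11 5 16 5 → sum 37
5 16 5 4 → sum 30
16 5 4 8 → sum 33
5 4 8 3 → sum 20
4 8 3 9 → sum 24
8 3 9 10 → sum 30
3 9 10 18 → sum 40

37, 30, 33, 20, 24, 30, 40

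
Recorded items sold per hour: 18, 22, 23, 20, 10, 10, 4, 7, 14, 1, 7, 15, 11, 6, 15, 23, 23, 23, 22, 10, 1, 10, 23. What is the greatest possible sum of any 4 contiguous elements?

(18, 22, 23, 20) → sum 83
(22, 23, 20, 10) → sum 75
(23, 20, 10, 10) → sum 63
(20, 10, 10, 4) → sum 44
(10, 10, 4, 7) → sum 31
(10, 4, 7, 14) → sum 35
(4, 7, 14, 1) → sum 26
(7, 14, 1, 7) → sum 29
(14, 1, 7, 15) → sum 37
(1, 7, 15, 11) → sum 34
(7, 15, 11, 6) → sum 39
(15, 11, 6, 15) → sum 47
(11, 6, 15, 23) → sum 55
(6, 15, 23, 23) → sum 67
(15, 23, 23, 23) → sum 84
(23, 23, 23, 22) → sum 91
(23, 23, 22, 10) → sum 78
(23, 22, 10, 1) → sum 56
(22, 10, 1, 10) → sum 43
(10, 1, 10, 23) → sum 44
Greatest of these is 91.

91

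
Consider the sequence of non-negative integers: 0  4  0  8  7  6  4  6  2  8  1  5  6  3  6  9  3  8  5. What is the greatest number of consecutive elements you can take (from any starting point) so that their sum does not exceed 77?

16

→ 0: sum 0, len 1
→ 4: sum 4, len 2
→ 0: sum 4, len 3
→ 8: sum 12, len 4
→ 7: sum 19, len 5
→ 6: sum 25, len 6
→ 4: sum 29, len 7
→ 6: sum 35, len 8
→ 2: sum 37, len 9
→ 8: sum 45, len 10
→ 1: sum 46, len 11
→ 5: sum 51, len 12
→ 6: sum 57, len 13
→ 3: sum 60, len 14
→ 6: sum 66, len 15
→ 9: sum 75, len 16
→ 3 (dropped 0, 4): sum 74, len 15
→ 8 (dropped 0, 8): sum 74, len 14
→ 5 (dropped 7): sum 72, len 14
Longest length seen: 16.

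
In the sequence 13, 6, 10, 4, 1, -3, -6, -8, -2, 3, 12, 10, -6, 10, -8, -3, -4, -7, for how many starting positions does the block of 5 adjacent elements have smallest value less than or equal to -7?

9

13 6 10 4 1 → min 1
6 10 4 1 -3 → min -3
10 4 1 -3 -6 → min -6
4 1 -3 -6 -8 → min -8  ≤ -7 ✓
1 -3 -6 -8 -2 → min -8  ≤ -7 ✓
-3 -6 -8 -2 3 → min -8  ≤ -7 ✓
-6 -8 -2 3 12 → min -8  ≤ -7 ✓
-8 -2 3 12 10 → min -8  ≤ -7 ✓
-2 3 12 10 -6 → min -6
3 12 10 -6 10 → min -6
12 10 -6 10 -8 → min -8  ≤ -7 ✓
10 -6 10 -8 -3 → min -8  ≤ -7 ✓
-6 10 -8 -3 -4 → min -8  ≤ -7 ✓
10 -8 -3 -4 -7 → min -8  ≤ -7 ✓
9 windows satisfy the condition.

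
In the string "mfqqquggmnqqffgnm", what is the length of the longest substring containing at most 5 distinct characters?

11

[m] 1 distinct, len 1
[m, f] 2 distinct, len 2
[m, f, q] 3 distinct, len 3
[m, f, q, q] 3 distinct, len 4
[m, f, q, q, q] 3 distinct, len 5
[m, f, q, q, q, u] 4 distinct, len 6
[m, f, q, q, q, u, g] 5 distinct, len 7
[m, f, q, q, q, u, g, g] 5 distinct, len 8
[m, f, q, q, q, u, g, g, m] 5 distinct, len 9
[q, q, q, u, g, g, m, n] 5 distinct, len 8
[q, q, q, u, g, g, m, n, q] 5 distinct, len 9
[q, q, q, u, g, g, m, n, q, q] 5 distinct, len 10
[g, g, m, n, q, q, f] 5 distinct, len 7
[g, g, m, n, q, q, f, f] 5 distinct, len 8
[g, g, m, n, q, q, f, f, g] 5 distinct, len 9
[g, g, m, n, q, q, f, f, g, n] 5 distinct, len 10
[g, g, m, n, q, q, f, f, g, n, m] 5 distinct, len 11
Longest length with ≤5 distinct: 11.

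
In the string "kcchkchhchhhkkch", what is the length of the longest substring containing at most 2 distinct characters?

add k: window [k] (1 distinct), len 1
add c: window [k, c] (2 distinct), len 2
add c: window [k, c, c] (2 distinct), len 3
add h: window [c, c, h] (2 distinct), len 3
add k: window [h, k] (2 distinct), len 2
add c: window [k, c] (2 distinct), len 2
add h: window [c, h] (2 distinct), len 2
add h: window [c, h, h] (2 distinct), len 3
add c: window [c, h, h, c] (2 distinct), len 4
add h: window [c, h, h, c, h] (2 distinct), len 5
add h: window [c, h, h, c, h, h] (2 distinct), len 6
add h: window [c, h, h, c, h, h, h] (2 distinct), len 7
add k: window [h, h, h, k] (2 distinct), len 4
add k: window [h, h, h, k, k] (2 distinct), len 5
add c: window [k, k, c] (2 distinct), len 3
add h: window [c, h] (2 distinct), len 2
Longest length with ≤2 distinct: 7.

7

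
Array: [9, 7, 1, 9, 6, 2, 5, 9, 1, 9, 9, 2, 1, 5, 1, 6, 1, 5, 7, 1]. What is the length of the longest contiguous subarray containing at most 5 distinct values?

add 9: window [9] (1 distinct), len 1
add 7: window [9, 7] (2 distinct), len 2
add 1: window [9, 7, 1] (3 distinct), len 3
add 9: window [9, 7, 1, 9] (3 distinct), len 4
add 6: window [9, 7, 1, 9, 6] (4 distinct), len 5
add 2: window [9, 7, 1, 9, 6, 2] (5 distinct), len 6
add 5: window [1, 9, 6, 2, 5] (5 distinct), len 5
add 9: window [1, 9, 6, 2, 5, 9] (5 distinct), len 6
add 1: window [1, 9, 6, 2, 5, 9, 1] (5 distinct), len 7
add 9: window [1, 9, 6, 2, 5, 9, 1, 9] (5 distinct), len 8
add 9: window [1, 9, 6, 2, 5, 9, 1, 9, 9] (5 distinct), len 9
add 2: window [1, 9, 6, 2, 5, 9, 1, 9, 9, 2] (5 distinct), len 10
add 1: window [1, 9, 6, 2, 5, 9, 1, 9, 9, 2, 1] (5 distinct), len 11
add 5: window [1, 9, 6, 2, 5, 9, 1, 9, 9, 2, 1, 5] (5 distinct), len 12
add 1: window [1, 9, 6, 2, 5, 9, 1, 9, 9, 2, 1, 5, 1] (5 distinct), len 13
add 6: window [1, 9, 6, 2, 5, 9, 1, 9, 9, 2, 1, 5, 1, 6] (5 distinct), len 14
add 1: window [1, 9, 6, 2, 5, 9, 1, 9, 9, 2, 1, 5, 1, 6, 1] (5 distinct), len 15
add 5: window [1, 9, 6, 2, 5, 9, 1, 9, 9, 2, 1, 5, 1, 6, 1, 5] (5 distinct), len 16
add 7: window [2, 1, 5, 1, 6, 1, 5, 7] (5 distinct), len 8
add 1: window [2, 1, 5, 1, 6, 1, 5, 7, 1] (5 distinct), len 9
Longest length with ≤5 distinct: 16.

16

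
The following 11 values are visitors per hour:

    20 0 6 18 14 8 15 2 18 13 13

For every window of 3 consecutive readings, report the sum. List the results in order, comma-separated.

[20, 0, 6] → sum 26
[0, 6, 18] → sum 24
[6, 18, 14] → sum 38
[18, 14, 8] → sum 40
[14, 8, 15] → sum 37
[8, 15, 2] → sum 25
[15, 2, 18] → sum 35
[2, 18, 13] → sum 33
[18, 13, 13] → sum 44

26, 24, 38, 40, 37, 25, 35, 33, 44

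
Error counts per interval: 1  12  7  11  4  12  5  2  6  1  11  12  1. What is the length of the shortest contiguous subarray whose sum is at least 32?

4

add 1: running sum 1 < 32
add 12: running sum 13 < 32
add 7: running sum 20 < 32
add 11: running sum 31 < 32
end 4: [12, 7, 11, 4] sum 34, len 4
end 5: [7, 11, 4, 12] sum 34, len 4
end 6: [11, 4, 12, 5] sum 32, len 4
end 7: [11, 4, 12, 5, 2] sum 34, len 5
end 8: [11, 4, 12, 5, 2, 6] sum 40, len 6
end 9: [11, 4, 12, 5, 2, 6, 1] sum 41, len 7
end 10: [12, 5, 2, 6, 1, 11] sum 37, len 6
end 11: [2, 6, 1, 11, 12] sum 32, len 5
end 12: [2, 6, 1, 11, 12, 1] sum 33, len 6
Shortest qualifying length: 4.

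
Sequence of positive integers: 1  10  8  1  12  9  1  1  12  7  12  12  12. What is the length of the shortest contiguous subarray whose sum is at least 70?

9

add 1: running sum 1 < 70
add 10: running sum 11 < 70
add 8: running sum 19 < 70
add 1: running sum 20 < 70
add 12: running sum 32 < 70
add 9: running sum 41 < 70
add 1: running sum 42 < 70
add 1: running sum 43 < 70
add 12: running sum 55 < 70
add 7: running sum 62 < 70
end 10: [10, 8, 1, 12, 9, 1, 1, 12, 7, 12] sum 73, len 10
end 11: [8, 1, 12, 9, 1, 1, 12, 7, 12, 12] sum 75, len 10
end 12: [12, 9, 1, 1, 12, 7, 12, 12, 12] sum 78, len 9
Shortest qualifying length: 9.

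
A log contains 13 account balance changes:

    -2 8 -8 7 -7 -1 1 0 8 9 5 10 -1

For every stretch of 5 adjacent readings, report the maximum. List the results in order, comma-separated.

8, 8, 7, 7, 8, 9, 9, 10, 10

Sliding a size-5 window across the 13 values:
[-2, 8, -8, 7, -7] → max 8
[8, -8, 7, -7, -1] → max 8
[-8, 7, -7, -1, 1] → max 7
[7, -7, -1, 1, 0] → max 7
[-7, -1, 1, 0, 8] → max 8
[-1, 1, 0, 8, 9] → max 9
[1, 0, 8, 9, 5] → max 9
[0, 8, 9, 5, 10] → max 10
[8, 9, 5, 10, -1] → max 10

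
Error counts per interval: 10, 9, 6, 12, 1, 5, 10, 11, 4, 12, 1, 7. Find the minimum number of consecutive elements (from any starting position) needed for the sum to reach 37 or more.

4

add 10: running sum 10 < 37
add 9: running sum 19 < 37
add 6: running sum 25 < 37
add 12: shortest ending here [10, 9, 6, 12] sum 37, len 4
add 1: shortest ending here [10, 9, 6, 12, 1] sum 38, len 5
add 5: shortest ending here [10, 9, 6, 12, 1, 5] sum 43, len 6
add 10: shortest ending here [9, 6, 12, 1, 5, 10] sum 43, len 6
add 11: shortest ending here [12, 1, 5, 10, 11] sum 39, len 5
add 4: shortest ending here [12, 1, 5, 10, 11, 4] sum 43, len 6
add 12: shortest ending here [10, 11, 4, 12] sum 37, len 4
add 1: shortest ending here [10, 11, 4, 12, 1] sum 38, len 5
add 7: shortest ending here [10, 11, 4, 12, 1, 7] sum 45, len 6
Shortest qualifying length: 4.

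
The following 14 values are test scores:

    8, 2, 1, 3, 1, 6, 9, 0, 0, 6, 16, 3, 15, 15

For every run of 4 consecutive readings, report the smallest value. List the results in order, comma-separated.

Sliding a size-4 window across the 14 values:
(8, 2, 1, 3) → min 1
(2, 1, 3, 1) → min 1
(1, 3, 1, 6) → min 1
(3, 1, 6, 9) → min 1
(1, 6, 9, 0) → min 0
(6, 9, 0, 0) → min 0
(9, 0, 0, 6) → min 0
(0, 0, 6, 16) → min 0
(0, 6, 16, 3) → min 0
(6, 16, 3, 15) → min 3
(16, 3, 15, 15) → min 3

1, 1, 1, 1, 0, 0, 0, 0, 0, 3, 3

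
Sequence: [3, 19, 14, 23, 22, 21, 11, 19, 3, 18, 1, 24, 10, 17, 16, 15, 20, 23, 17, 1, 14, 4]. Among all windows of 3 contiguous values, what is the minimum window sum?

3 19 14 → sum 36
19 14 23 → sum 56
14 23 22 → sum 59
23 22 21 → sum 66
22 21 11 → sum 54
21 11 19 → sum 51
11 19 3 → sum 33
19 3 18 → sum 40
3 18 1 → sum 22
18 1 24 → sum 43
1 24 10 → sum 35
24 10 17 → sum 51
10 17 16 → sum 43
17 16 15 → sum 48
16 15 20 → sum 51
15 20 23 → sum 58
20 23 17 → sum 60
23 17 1 → sum 41
17 1 14 → sum 32
1 14 4 → sum 19
Minimum of these is 19.

19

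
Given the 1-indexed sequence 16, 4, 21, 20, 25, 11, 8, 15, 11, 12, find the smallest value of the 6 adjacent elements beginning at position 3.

8

Elements at indices 3..8: 21, 20, 25, 11, 8, 15
min(21, 20, 25, 11, 8, 15) = 8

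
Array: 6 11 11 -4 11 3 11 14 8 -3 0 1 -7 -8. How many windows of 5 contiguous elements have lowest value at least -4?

8

[6, 11, 11, -4, 11] → min -4  ≥ -4 ✓
[11, 11, -4, 11, 3] → min -4  ≥ -4 ✓
[11, -4, 11, 3, 11] → min -4  ≥ -4 ✓
[-4, 11, 3, 11, 14] → min -4  ≥ -4 ✓
[11, 3, 11, 14, 8] → min 3  ≥ -4 ✓
[3, 11, 14, 8, -3] → min -3  ≥ -4 ✓
[11, 14, 8, -3, 0] → min -3  ≥ -4 ✓
[14, 8, -3, 0, 1] → min -3  ≥ -4 ✓
[8, -3, 0, 1, -7] → min -7
[-3, 0, 1, -7, -8] → min -8
8 windows satisfy the condition.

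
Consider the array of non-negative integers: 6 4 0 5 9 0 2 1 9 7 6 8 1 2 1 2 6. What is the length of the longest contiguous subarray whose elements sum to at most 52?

13

→ 6: sum 6, len 1
→ 4: sum 10, len 2
→ 0: sum 10, len 3
→ 5: sum 15, len 4
→ 9: sum 24, len 5
→ 0: sum 24, len 6
→ 2: sum 26, len 7
→ 1: sum 27, len 8
→ 9: sum 36, len 9
→ 7: sum 43, len 10
→ 6: sum 49, len 11
→ 8 (dropped 6): sum 51, len 11
→ 1: sum 52, len 12
→ 2 (dropped 4): sum 50, len 12
→ 1: sum 51, len 13
→ 2 (dropped 0, 5): sum 48, len 12
→ 6 (dropped 9): sum 45, len 12
Longest length seen: 13.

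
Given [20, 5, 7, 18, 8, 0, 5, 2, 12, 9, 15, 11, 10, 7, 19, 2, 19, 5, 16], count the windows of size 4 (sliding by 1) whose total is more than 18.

15

20 5 7 18 → sum 50  > 18 ✓
5 7 18 8 → sum 38  > 18 ✓
7 18 8 0 → sum 33  > 18 ✓
18 8 0 5 → sum 31  > 18 ✓
8 0 5 2 → sum 15
0 5 2 12 → sum 19  > 18 ✓
5 2 12 9 → sum 28  > 18 ✓
2 12 9 15 → sum 38  > 18 ✓
12 9 15 11 → sum 47  > 18 ✓
9 15 11 10 → sum 45  > 18 ✓
15 11 10 7 → sum 43  > 18 ✓
11 10 7 19 → sum 47  > 18 ✓
10 7 19 2 → sum 38  > 18 ✓
7 19 2 19 → sum 47  > 18 ✓
19 2 19 5 → sum 45  > 18 ✓
2 19 5 16 → sum 42  > 18 ✓
15 windows satisfy the condition.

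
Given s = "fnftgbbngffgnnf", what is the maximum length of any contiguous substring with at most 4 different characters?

add f: window [f] (1 distinct), len 1
add n: window [f, n] (2 distinct), len 2
add f: window [f, n, f] (2 distinct), len 3
add t: window [f, n, f, t] (3 distinct), len 4
add g: window [f, n, f, t, g] (4 distinct), len 5
add b: window [f, t, g, b] (4 distinct), len 4
add b: window [f, t, g, b, b] (4 distinct), len 5
add n: window [t, g, b, b, n] (4 distinct), len 5
add g: window [t, g, b, b, n, g] (4 distinct), len 6
add f: window [g, b, b, n, g, f] (4 distinct), len 6
add f: window [g, b, b, n, g, f, f] (4 distinct), len 7
add g: window [g, b, b, n, g, f, f, g] (4 distinct), len 8
add n: window [g, b, b, n, g, f, f, g, n] (4 distinct), len 9
add n: window [g, b, b, n, g, f, f, g, n, n] (4 distinct), len 10
add f: window [g, b, b, n, g, f, f, g, n, n, f] (4 distinct), len 11
Longest length with ≤4 distinct: 11.

11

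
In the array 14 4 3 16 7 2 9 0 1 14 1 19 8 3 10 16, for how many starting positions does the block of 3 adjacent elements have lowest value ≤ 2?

14 4 3 → min 3
4 3 16 → min 3
3 16 7 → min 3
16 7 2 → min 2  ≤ 2 ✓
7 2 9 → min 2  ≤ 2 ✓
2 9 0 → min 0  ≤ 2 ✓
9 0 1 → min 0  ≤ 2 ✓
0 1 14 → min 0  ≤ 2 ✓
1 14 1 → min 1  ≤ 2 ✓
14 1 19 → min 1  ≤ 2 ✓
1 19 8 → min 1  ≤ 2 ✓
19 8 3 → min 3
8 3 10 → min 3
3 10 16 → min 3
8 windows satisfy the condition.

8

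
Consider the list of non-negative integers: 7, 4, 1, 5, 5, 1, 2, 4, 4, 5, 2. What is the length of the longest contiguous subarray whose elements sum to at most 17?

→ 7: sum 7, len 1
→ 4: sum 11, len 2
→ 1: sum 12, len 3
→ 5: sum 17, len 4
→ 5 (dropped 7): sum 15, len 4
→ 1: sum 16, len 5
→ 2 (dropped 4): sum 14, len 5
→ 4 (dropped 1): sum 17, len 5
→ 4 (dropped 5): sum 16, len 5
→ 5 (dropped 5): sum 16, len 5
→ 2 (dropped 1): sum 17, len 5
Longest length seen: 5.

5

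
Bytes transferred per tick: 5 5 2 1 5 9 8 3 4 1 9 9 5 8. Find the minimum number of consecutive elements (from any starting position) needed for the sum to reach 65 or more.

13

add 5: running sum 5 < 65
add 5: running sum 10 < 65
add 2: running sum 12 < 65
add 1: running sum 13 < 65
add 5: running sum 18 < 65
add 9: running sum 27 < 65
add 8: running sum 35 < 65
add 3: running sum 38 < 65
add 4: running sum 42 < 65
add 1: running sum 43 < 65
add 9: running sum 52 < 65
add 9: running sum 61 < 65
add 5: shortest ending here [5, 5, 2, 1, 5, 9, 8, 3, 4, 1, 9, 9, 5] sum 66, len 13
add 8: shortest ending here [5, 2, 1, 5, 9, 8, 3, 4, 1, 9, 9, 5, 8] sum 69, len 13
Shortest qualifying length: 13.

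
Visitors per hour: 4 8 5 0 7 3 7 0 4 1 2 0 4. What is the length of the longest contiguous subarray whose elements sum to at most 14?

Extend to the right; shrink from the left whenever the sum exceeds 14:
[4] sum 4 len 1
[4, 8] sum 12 len 2
[8, 5] sum 13 len 2
[8, 5, 0] sum 13 len 3
[5, 0, 7] sum 12 len 3
[0, 7, 3] sum 10 len 3
[3, 7] sum 10 len 2
[3, 7, 0] sum 10 len 3
[3, 7, 0, 4] sum 14 len 4
[7, 0, 4, 1] sum 12 len 4
[7, 0, 4, 1, 2] sum 14 len 5
[7, 0, 4, 1, 2, 0] sum 14 len 6
[0, 4, 1, 2, 0, 4] sum 11 len 6
Longest length seen: 6.

6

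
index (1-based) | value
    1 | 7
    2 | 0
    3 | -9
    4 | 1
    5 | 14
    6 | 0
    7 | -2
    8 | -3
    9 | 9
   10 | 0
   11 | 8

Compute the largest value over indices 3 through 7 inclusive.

14

Elements at indices 3..7: -9, 1, 14, 0, -2
max(-9, 1, 14, 0, -2) = 14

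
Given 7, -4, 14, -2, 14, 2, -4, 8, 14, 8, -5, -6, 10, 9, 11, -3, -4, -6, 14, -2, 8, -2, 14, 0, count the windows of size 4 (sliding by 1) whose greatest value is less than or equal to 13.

6

[7, -4, 14, -2] → max 14
[-4, 14, -2, 14] → max 14
[14, -2, 14, 2] → max 14
[-2, 14, 2, -4] → max 14
[14, 2, -4, 8] → max 14
[2, -4, 8, 14] → max 14
[-4, 8, 14, 8] → max 14
[8, 14, 8, -5] → max 14
[14, 8, -5, -6] → max 14
[8, -5, -6, 10] → max 10  ≤ 13 ✓
[-5, -6, 10, 9] → max 10  ≤ 13 ✓
[-6, 10, 9, 11] → max 11  ≤ 13 ✓
[10, 9, 11, -3] → max 11  ≤ 13 ✓
[9, 11, -3, -4] → max 11  ≤ 13 ✓
[11, -3, -4, -6] → max 11  ≤ 13 ✓
[-3, -4, -6, 14] → max 14
[-4, -6, 14, -2] → max 14
[-6, 14, -2, 8] → max 14
[14, -2, 8, -2] → max 14
[-2, 8, -2, 14] → max 14
[8, -2, 14, 0] → max 14
6 windows satisfy the condition.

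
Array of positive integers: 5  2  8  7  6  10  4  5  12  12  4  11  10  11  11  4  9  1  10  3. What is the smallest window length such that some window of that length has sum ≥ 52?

6

add 5: running sum 5 < 52
add 2: running sum 7 < 52
add 8: running sum 15 < 52
add 7: running sum 22 < 52
add 6: running sum 28 < 52
add 10: running sum 38 < 52
add 4: running sum 42 < 52
add 5: running sum 47 < 52
add 12: shortest ending here [8, 7, 6, 10, 4, 5, 12] sum 52, len 7
add 12: shortest ending here [7, 6, 10, 4, 5, 12, 12] sum 56, len 7
add 4: shortest ending here [6, 10, 4, 5, 12, 12, 4] sum 53, len 7
add 11: shortest ending here [10, 4, 5, 12, 12, 4, 11] sum 58, len 7
add 10: shortest ending here [5, 12, 12, 4, 11, 10] sum 54, len 6
add 11: shortest ending here [12, 12, 4, 11, 10, 11] sum 60, len 6
add 11: shortest ending here [12, 4, 11, 10, 11, 11] sum 59, len 6
add 4: shortest ending here [12, 4, 11, 10, 11, 11, 4] sum 63, len 7
add 9: shortest ending here [11, 10, 11, 11, 4, 9] sum 56, len 6
add 1: shortest ending here [11, 10, 11, 11, 4, 9, 1] sum 57, len 7
add 10: shortest ending here [10, 11, 11, 4, 9, 1, 10] sum 56, len 7
add 3: shortest ending here [10, 11, 11, 4, 9, 1, 10, 3] sum 59, len 8
Shortest qualifying length: 6.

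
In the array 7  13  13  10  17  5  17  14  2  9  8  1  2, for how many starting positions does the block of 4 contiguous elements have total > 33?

7

(7, 13, 13, 10) → sum 43  > 33 ✓
(13, 13, 10, 17) → sum 53  > 33 ✓
(13, 10, 17, 5) → sum 45  > 33 ✓
(10, 17, 5, 17) → sum 49  > 33 ✓
(17, 5, 17, 14) → sum 53  > 33 ✓
(5, 17, 14, 2) → sum 38  > 33 ✓
(17, 14, 2, 9) → sum 42  > 33 ✓
(14, 2, 9, 8) → sum 33
(2, 9, 8, 1) → sum 20
(9, 8, 1, 2) → sum 20
7 windows satisfy the condition.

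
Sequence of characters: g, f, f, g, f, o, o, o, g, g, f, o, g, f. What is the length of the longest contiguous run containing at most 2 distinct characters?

Extend right; when distinct count exceeds 2, shrink from the left:
[g] 1 distinct, len 1
[g, f] 2 distinct, len 2
[g, f, f] 2 distinct, len 3
[g, f, f, g] 2 distinct, len 4
[g, f, f, g, f] 2 distinct, len 5
[f, o] 2 distinct, len 2
[f, o, o] 2 distinct, len 3
[f, o, o, o] 2 distinct, len 4
[o, o, o, g] 2 distinct, len 4
[o, o, o, g, g] 2 distinct, len 5
[g, g, f] 2 distinct, len 3
[f, o] 2 distinct, len 2
[o, g] 2 distinct, len 2
[g, f] 2 distinct, len 2
Longest length with ≤2 distinct: 5.

5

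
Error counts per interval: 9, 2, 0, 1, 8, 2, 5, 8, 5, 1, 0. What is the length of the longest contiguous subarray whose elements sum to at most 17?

add 9: [9] sum 9, len 1
add 2: [9, 2] sum 11, len 2
add 0: [9, 2, 0] sum 11, len 3
add 1: [9, 2, 0, 1] sum 12, len 4
add 8: [2, 0, 1, 8] sum 11, len 4
add 2: [2, 0, 1, 8, 2] sum 13, len 5
add 5: [0, 1, 8, 2, 5] sum 16, len 5
add 8: [2, 5, 8] sum 15, len 3
add 5: [8, 5] sum 13, len 2
add 1: [8, 5, 1] sum 14, len 3
add 0: [8, 5, 1, 0] sum 14, len 4
Longest length seen: 5.

5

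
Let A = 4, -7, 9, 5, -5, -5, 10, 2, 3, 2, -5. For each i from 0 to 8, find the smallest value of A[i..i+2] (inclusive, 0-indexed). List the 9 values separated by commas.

(4, -7, 9) → min -7
(-7, 9, 5) → min -7
(9, 5, -5) → min -5
(5, -5, -5) → min -5
(-5, -5, 10) → min -5
(-5, 10, 2) → min -5
(10, 2, 3) → min 2
(2, 3, 2) → min 2
(3, 2, -5) → min -5

-7, -7, -5, -5, -5, -5, 2, 2, -5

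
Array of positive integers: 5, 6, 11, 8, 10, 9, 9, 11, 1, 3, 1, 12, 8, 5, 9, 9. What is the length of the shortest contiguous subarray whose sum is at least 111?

Extend right; whenever the sum reaches 111, record the length and shrink from the left:
add 5: running sum 5 < 111
add 6: running sum 11 < 111
add 11: running sum 22 < 111
add 8: running sum 30 < 111
add 10: running sum 40 < 111
add 9: running sum 49 < 111
add 9: running sum 58 < 111
add 11: running sum 69 < 111
add 1: running sum 70 < 111
add 3: running sum 73 < 111
add 1: running sum 74 < 111
add 12: running sum 86 < 111
add 8: running sum 94 < 111
add 5: running sum 99 < 111
add 9: running sum 108 < 111
add 9: shortest ending here [6, 11, 8, 10, 9, 9, 11, 1, 3, 1, 12, 8, 5, 9, 9] sum 112, len 15
Shortest qualifying length: 15.

15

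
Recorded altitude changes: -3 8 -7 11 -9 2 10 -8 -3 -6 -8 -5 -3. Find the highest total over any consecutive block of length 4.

14

-3 8 -7 11 → sum 9
8 -7 11 -9 → sum 3
-7 11 -9 2 → sum -3
11 -9 2 10 → sum 14
-9 2 10 -8 → sum -5
2 10 -8 -3 → sum 1
10 -8 -3 -6 → sum -7
-8 -3 -6 -8 → sum -25
-3 -6 -8 -5 → sum -22
-6 -8 -5 -3 → sum -22
Highest of these is 14.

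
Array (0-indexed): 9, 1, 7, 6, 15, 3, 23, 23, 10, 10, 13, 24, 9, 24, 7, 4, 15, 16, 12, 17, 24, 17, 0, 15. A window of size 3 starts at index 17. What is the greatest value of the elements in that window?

17

Elements at indices 17..19: 16, 12, 17
max(16, 12, 17) = 17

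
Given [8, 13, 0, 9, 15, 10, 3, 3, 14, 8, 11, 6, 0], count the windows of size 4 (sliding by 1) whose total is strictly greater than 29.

(8, 13, 0, 9) → sum 30  > 29 ✓
(13, 0, 9, 15) → sum 37  > 29 ✓
(0, 9, 15, 10) → sum 34  > 29 ✓
(9, 15, 10, 3) → sum 37  > 29 ✓
(15, 10, 3, 3) → sum 31  > 29 ✓
(10, 3, 3, 14) → sum 30  > 29 ✓
(3, 3, 14, 8) → sum 28
(3, 14, 8, 11) → sum 36  > 29 ✓
(14, 8, 11, 6) → sum 39  > 29 ✓
(8, 11, 6, 0) → sum 25
8 windows satisfy the condition.

8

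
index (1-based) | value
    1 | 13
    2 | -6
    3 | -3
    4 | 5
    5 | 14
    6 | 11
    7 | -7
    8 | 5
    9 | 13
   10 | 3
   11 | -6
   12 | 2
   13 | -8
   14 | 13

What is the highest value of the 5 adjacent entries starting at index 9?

Elements at indices 9..13: 13, 3, -6, 2, -8
max(13, 3, -6, 2, -8) = 13

13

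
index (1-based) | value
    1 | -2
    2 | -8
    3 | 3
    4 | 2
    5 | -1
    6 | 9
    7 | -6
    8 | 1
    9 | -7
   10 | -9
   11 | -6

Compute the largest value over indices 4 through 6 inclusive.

9

Elements at indices 4..6: 2, -1, 9
max(2, -1, 9) = 9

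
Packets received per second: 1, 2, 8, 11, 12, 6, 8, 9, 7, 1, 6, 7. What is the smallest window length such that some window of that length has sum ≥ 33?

add 1: running sum 1 < 33
add 2: running sum 3 < 33
add 8: running sum 11 < 33
add 11: running sum 22 < 33
add 12: shortest ending here [2, 8, 11, 12] sum 33, len 4
add 6: shortest ending here [8, 11, 12, 6] sum 37, len 4
add 8: shortest ending here [11, 12, 6, 8] sum 37, len 4
add 9: shortest ending here [12, 6, 8, 9] sum 35, len 4
add 7: shortest ending here [12, 6, 8, 9, 7] sum 42, len 5
add 1: shortest ending here [12, 6, 8, 9, 7, 1] sum 43, len 6
add 6: shortest ending here [6, 8, 9, 7, 1, 6] sum 37, len 6
add 7: shortest ending here [8, 9, 7, 1, 6, 7] sum 38, len 6
Shortest qualifying length: 4.

4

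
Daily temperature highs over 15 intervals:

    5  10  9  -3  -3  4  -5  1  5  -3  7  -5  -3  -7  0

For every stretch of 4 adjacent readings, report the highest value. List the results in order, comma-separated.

5 10 9 -3 → max 10
10 9 -3 -3 → max 10
9 -3 -3 4 → max 9
-3 -3 4 -5 → max 4
-3 4 -5 1 → max 4
4 -5 1 5 → max 5
-5 1 5 -3 → max 5
1 5 -3 7 → max 7
5 -3 7 -5 → max 7
-3 7 -5 -3 → max 7
7 -5 -3 -7 → max 7
-5 -3 -7 0 → max 0

10, 10, 9, 4, 4, 5, 5, 7, 7, 7, 7, 0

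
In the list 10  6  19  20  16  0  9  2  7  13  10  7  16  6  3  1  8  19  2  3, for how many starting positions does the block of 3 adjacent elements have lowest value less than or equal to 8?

17

(10, 6, 19) → min 6  ≤ 8 ✓
(6, 19, 20) → min 6  ≤ 8 ✓
(19, 20, 16) → min 16
(20, 16, 0) → min 0  ≤ 8 ✓
(16, 0, 9) → min 0  ≤ 8 ✓
(0, 9, 2) → min 0  ≤ 8 ✓
(9, 2, 7) → min 2  ≤ 8 ✓
(2, 7, 13) → min 2  ≤ 8 ✓
(7, 13, 10) → min 7  ≤ 8 ✓
(13, 10, 7) → min 7  ≤ 8 ✓
(10, 7, 16) → min 7  ≤ 8 ✓
(7, 16, 6) → min 6  ≤ 8 ✓
(16, 6, 3) → min 3  ≤ 8 ✓
(6, 3, 1) → min 1  ≤ 8 ✓
(3, 1, 8) → min 1  ≤ 8 ✓
(1, 8, 19) → min 1  ≤ 8 ✓
(8, 19, 2) → min 2  ≤ 8 ✓
(19, 2, 3) → min 2  ≤ 8 ✓
17 windows satisfy the condition.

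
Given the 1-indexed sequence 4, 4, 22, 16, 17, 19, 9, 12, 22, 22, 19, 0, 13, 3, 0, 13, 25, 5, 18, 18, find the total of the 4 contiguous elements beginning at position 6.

62

Elements at indices 6..9: 19, 9, 12, 22
sum(19, 9, 12, 22) = 62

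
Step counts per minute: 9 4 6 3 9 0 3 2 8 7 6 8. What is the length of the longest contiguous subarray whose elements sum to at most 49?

10

→ 9: sum 9, len 1
→ 4: sum 13, len 2
→ 6: sum 19, len 3
→ 3: sum 22, len 4
→ 9: sum 31, len 5
→ 0: sum 31, len 6
→ 3: sum 34, len 7
→ 2: sum 36, len 8
→ 8: sum 44, len 9
→ 7 (dropped 9): sum 42, len 9
→ 6: sum 48, len 10
→ 8 (dropped 4, 6): sum 46, len 9
Longest length seen: 10.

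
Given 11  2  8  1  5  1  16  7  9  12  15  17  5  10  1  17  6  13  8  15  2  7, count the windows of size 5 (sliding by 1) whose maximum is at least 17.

[11, 2, 8, 1, 5] → max 11
[2, 8, 1, 5, 1] → max 8
[8, 1, 5, 1, 16] → max 16
[1, 5, 1, 16, 7] → max 16
[5, 1, 16, 7, 9] → max 16
[1, 16, 7, 9, 12] → max 16
[16, 7, 9, 12, 15] → max 16
[7, 9, 12, 15, 17] → max 17  ≥ 17 ✓
[9, 12, 15, 17, 5] → max 17  ≥ 17 ✓
[12, 15, 17, 5, 10] → max 17  ≥ 17 ✓
[15, 17, 5, 10, 1] → max 17  ≥ 17 ✓
[17, 5, 10, 1, 17] → max 17  ≥ 17 ✓
[5, 10, 1, 17, 6] → max 17  ≥ 17 ✓
[10, 1, 17, 6, 13] → max 17  ≥ 17 ✓
[1, 17, 6, 13, 8] → max 17  ≥ 17 ✓
[17, 6, 13, 8, 15] → max 17  ≥ 17 ✓
[6, 13, 8, 15, 2] → max 15
[13, 8, 15, 2, 7] → max 15
9 windows satisfy the condition.

9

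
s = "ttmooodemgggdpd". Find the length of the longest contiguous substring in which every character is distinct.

5

[t] len 1
[t] len 1
[t, m] len 2
[t, m, o] len 3
[o] len 1
[o] len 1
[o, d] len 2
[o, d, e] len 3
[o, d, e, m] len 4
[o, d, e, m, g] len 5
[g] len 1
[g] len 1
[g, d] len 2
[g, d, p] len 3
[p, d] len 2
Longest all-distinct length: 5.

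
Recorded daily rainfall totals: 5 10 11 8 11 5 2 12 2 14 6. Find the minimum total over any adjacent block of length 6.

40

Window sums for each of the 6 positions:
5 10 11 8 11 5 → sum 50
10 11 8 11 5 2 → sum 47
11 8 11 5 2 12 → sum 49
8 11 5 2 12 2 → sum 40
11 5 2 12 2 14 → sum 46
5 2 12 2 14 6 → sum 41
Minimum of these is 40.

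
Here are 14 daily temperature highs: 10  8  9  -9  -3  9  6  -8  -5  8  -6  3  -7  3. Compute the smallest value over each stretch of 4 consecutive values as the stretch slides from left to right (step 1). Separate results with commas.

[10, 8, 9, -9] → min -9
[8, 9, -9, -3] → min -9
[9, -9, -3, 9] → min -9
[-9, -3, 9, 6] → min -9
[-3, 9, 6, -8] → min -8
[9, 6, -8, -5] → min -8
[6, -8, -5, 8] → min -8
[-8, -5, 8, -6] → min -8
[-5, 8, -6, 3] → min -6
[8, -6, 3, -7] → min -7
[-6, 3, -7, 3] → min -7

-9, -9, -9, -9, -8, -8, -8, -8, -6, -7, -7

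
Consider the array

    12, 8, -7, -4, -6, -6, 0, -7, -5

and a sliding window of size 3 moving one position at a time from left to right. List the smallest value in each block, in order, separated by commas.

12 8 -7 → min -7
8 -7 -4 → min -7
-7 -4 -6 → min -7
-4 -6 -6 → min -6
-6 -6 0 → min -6
-6 0 -7 → min -7
0 -7 -5 → min -7

-7, -7, -7, -6, -6, -7, -7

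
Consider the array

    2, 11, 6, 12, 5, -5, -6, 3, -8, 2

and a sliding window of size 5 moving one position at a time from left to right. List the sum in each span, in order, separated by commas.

36, 29, 12, 9, -11, -14

[2, 11, 6, 12, 5] → sum 36
[11, 6, 12, 5, -5] → sum 29
[6, 12, 5, -5, -6] → sum 12
[12, 5, -5, -6, 3] → sum 9
[5, -5, -6, 3, -8] → sum -11
[-5, -6, 3, -8, 2] → sum -14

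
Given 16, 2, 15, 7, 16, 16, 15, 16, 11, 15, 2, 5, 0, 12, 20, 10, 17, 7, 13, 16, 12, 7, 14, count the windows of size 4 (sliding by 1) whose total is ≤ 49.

12

(16, 2, 15, 7) → sum 40  ≤ 49 ✓
(2, 15, 7, 16) → sum 40  ≤ 49 ✓
(15, 7, 16, 16) → sum 54
(7, 16, 16, 15) → sum 54
(16, 16, 15, 16) → sum 63
(16, 15, 16, 11) → sum 58
(15, 16, 11, 15) → sum 57
(16, 11, 15, 2) → sum 44  ≤ 49 ✓
(11, 15, 2, 5) → sum 33  ≤ 49 ✓
(15, 2, 5, 0) → sum 22  ≤ 49 ✓
(2, 5, 0, 12) → sum 19  ≤ 49 ✓
(5, 0, 12, 20) → sum 37  ≤ 49 ✓
(0, 12, 20, 10) → sum 42  ≤ 49 ✓
(12, 20, 10, 17) → sum 59
(20, 10, 17, 7) → sum 54
(10, 17, 7, 13) → sum 47  ≤ 49 ✓
(17, 7, 13, 16) → sum 53
(7, 13, 16, 12) → sum 48  ≤ 49 ✓
(13, 16, 12, 7) → sum 48  ≤ 49 ✓
(16, 12, 7, 14) → sum 49  ≤ 49 ✓
12 windows satisfy the condition.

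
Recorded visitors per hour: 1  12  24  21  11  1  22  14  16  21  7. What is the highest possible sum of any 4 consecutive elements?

73

Window sums for each of the 8 positions:
(1, 12, 24, 21) → sum 58
(12, 24, 21, 11) → sum 68
(24, 21, 11, 1) → sum 57
(21, 11, 1, 22) → sum 55
(11, 1, 22, 14) → sum 48
(1, 22, 14, 16) → sum 53
(22, 14, 16, 21) → sum 73
(14, 16, 21, 7) → sum 58
Highest of these is 73.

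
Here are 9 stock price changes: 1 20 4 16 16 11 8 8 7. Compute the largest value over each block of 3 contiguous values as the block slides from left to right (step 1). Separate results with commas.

[1, 20, 4] → max 20
[20, 4, 16] → max 20
[4, 16, 16] → max 16
[16, 16, 11] → max 16
[16, 11, 8] → max 16
[11, 8, 8] → max 11
[8, 8, 7] → max 8

20, 20, 16, 16, 16, 11, 8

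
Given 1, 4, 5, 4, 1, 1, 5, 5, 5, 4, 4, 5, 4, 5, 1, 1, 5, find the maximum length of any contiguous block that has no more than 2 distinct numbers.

8

add 1: window [1] (1 distinct), len 1
add 4: window [1, 4] (2 distinct), len 2
add 5: window [4, 5] (2 distinct), len 2
add 4: window [4, 5, 4] (2 distinct), len 3
add 1: window [4, 1] (2 distinct), len 2
add 1: window [4, 1, 1] (2 distinct), len 3
add 5: window [1, 1, 5] (2 distinct), len 3
add 5: window [1, 1, 5, 5] (2 distinct), len 4
add 5: window [1, 1, 5, 5, 5] (2 distinct), len 5
add 4: window [5, 5, 5, 4] (2 distinct), len 4
add 4: window [5, 5, 5, 4, 4] (2 distinct), len 5
add 5: window [5, 5, 5, 4, 4, 5] (2 distinct), len 6
add 4: window [5, 5, 5, 4, 4, 5, 4] (2 distinct), len 7
add 5: window [5, 5, 5, 4, 4, 5, 4, 5] (2 distinct), len 8
add 1: window [5, 1] (2 distinct), len 2
add 1: window [5, 1, 1] (2 distinct), len 3
add 5: window [5, 1, 1, 5] (2 distinct), len 4
Longest length with ≤2 distinct: 8.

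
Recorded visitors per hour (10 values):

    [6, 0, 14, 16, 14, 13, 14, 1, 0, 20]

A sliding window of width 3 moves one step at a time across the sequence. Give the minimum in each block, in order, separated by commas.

(6, 0, 14) → min 0
(0, 14, 16) → min 0
(14, 16, 14) → min 14
(16, 14, 13) → min 13
(14, 13, 14) → min 13
(13, 14, 1) → min 1
(14, 1, 0) → min 0
(1, 0, 20) → min 0

0, 0, 14, 13, 13, 1, 0, 0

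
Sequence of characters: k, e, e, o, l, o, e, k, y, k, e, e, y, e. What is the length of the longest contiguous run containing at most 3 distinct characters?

8

Extend right; when distinct count exceeds 3, shrink from the left:
add k: window [k] (1 distinct), len 1
add e: window [k, e] (2 distinct), len 2
add e: window [k, e, e] (2 distinct), len 3
add o: window [k, e, e, o] (3 distinct), len 4
add l: window [e, e, o, l] (3 distinct), len 4
add o: window [e, e, o, l, o] (3 distinct), len 5
add e: window [e, e, o, l, o, e] (3 distinct), len 6
add k: window [o, e, k] (3 distinct), len 3
add y: window [e, k, y] (3 distinct), len 3
add k: window [e, k, y, k] (3 distinct), len 4
add e: window [e, k, y, k, e] (3 distinct), len 5
add e: window [e, k, y, k, e, e] (3 distinct), len 6
add y: window [e, k, y, k, e, e, y] (3 distinct), len 7
add e: window [e, k, y, k, e, e, y, e] (3 distinct), len 8
Longest length with ≤3 distinct: 8.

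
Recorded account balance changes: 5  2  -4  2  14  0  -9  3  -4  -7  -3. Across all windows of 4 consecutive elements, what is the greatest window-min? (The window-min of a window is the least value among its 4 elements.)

Window mins for each of the 8 positions:
[5, 2, -4, 2] → min -4
[2, -4, 2, 14] → min -4
[-4, 2, 14, 0] → min -4
[2, 14, 0, -9] → min -9
[14, 0, -9, 3] → min -9
[0, -9, 3, -4] → min -9
[-9, 3, -4, -7] → min -9
[3, -4, -7, -3] → min -7
Greatest of these is -4.

-4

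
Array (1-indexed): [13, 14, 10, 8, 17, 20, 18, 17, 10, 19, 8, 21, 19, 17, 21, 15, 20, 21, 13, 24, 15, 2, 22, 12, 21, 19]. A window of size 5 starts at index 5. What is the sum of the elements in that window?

82

Elements at indices 5..9: 17, 20, 18, 17, 10
sum(17, 20, 18, 17, 10) = 82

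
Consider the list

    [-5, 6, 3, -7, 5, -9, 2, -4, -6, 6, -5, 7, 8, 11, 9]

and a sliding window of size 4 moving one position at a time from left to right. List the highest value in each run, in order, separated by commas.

6, 6, 5, 5, 5, 2, 6, 6, 7, 8, 11, 11

(-5, 6, 3, -7) → max 6
(6, 3, -7, 5) → max 6
(3, -7, 5, -9) → max 5
(-7, 5, -9, 2) → max 5
(5, -9, 2, -4) → max 5
(-9, 2, -4, -6) → max 2
(2, -4, -6, 6) → max 6
(-4, -6, 6, -5) → max 6
(-6, 6, -5, 7) → max 7
(6, -5, 7, 8) → max 8
(-5, 7, 8, 11) → max 11
(7, 8, 11, 9) → max 11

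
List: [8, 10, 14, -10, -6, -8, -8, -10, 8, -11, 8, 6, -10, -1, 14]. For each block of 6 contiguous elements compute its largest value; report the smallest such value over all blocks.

(8, 10, 14, -10, -6, -8) → max 14
(10, 14, -10, -6, -8, -8) → max 14
(14, -10, -6, -8, -8, -10) → max 14
(-10, -6, -8, -8, -10, 8) → max 8
(-6, -8, -8, -10, 8, -11) → max 8
(-8, -8, -10, 8, -11, 8) → max 8
(-8, -10, 8, -11, 8, 6) → max 8
(-10, 8, -11, 8, 6, -10) → max 8
(8, -11, 8, 6, -10, -1) → max 8
(-11, 8, 6, -10, -1, 14) → max 14
Smallest of these is 8.

8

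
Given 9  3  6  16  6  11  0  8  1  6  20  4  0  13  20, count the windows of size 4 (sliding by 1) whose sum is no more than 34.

9 3 6 16 → sum 34  ≤ 34 ✓
3 6 16 6 → sum 31  ≤ 34 ✓
6 16 6 11 → sum 39
16 6 11 0 → sum 33  ≤ 34 ✓
6 11 0 8 → sum 25  ≤ 34 ✓
11 0 8 1 → sum 20  ≤ 34 ✓
0 8 1 6 → sum 15  ≤ 34 ✓
8 1 6 20 → sum 35
1 6 20 4 → sum 31  ≤ 34 ✓
6 20 4 0 → sum 30  ≤ 34 ✓
20 4 0 13 → sum 37
4 0 13 20 → sum 37
8 windows satisfy the condition.

8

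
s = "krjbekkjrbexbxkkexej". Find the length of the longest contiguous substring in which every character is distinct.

add k: [k] len 1
add r: [k, r] len 2
add j: [k, r, j] len 3
add b: [k, r, j, b] len 4
add e: [k, r, j, b, e] len 5
add k (repeat k, move left end past it): [r, j, b, e, k] len 5
add k (repeat k, move left end past it): [k] len 1
add j: [k, j] len 2
add r: [k, j, r] len 3
add b: [k, j, r, b] len 4
add e: [k, j, r, b, e] len 5
add x: [k, j, r, b, e, x] len 6
add b (repeat b, move left end past it): [e, x, b] len 3
add x (repeat x, move left end past it): [b, x] len 2
add k: [b, x, k] len 3
add k (repeat k, move left end past it): [k] len 1
add e: [k, e] len 2
add x: [k, e, x] len 3
add e (repeat e, move left end past it): [x, e] len 2
add j: [x, e, j] len 3
Longest all-distinct length: 6.

6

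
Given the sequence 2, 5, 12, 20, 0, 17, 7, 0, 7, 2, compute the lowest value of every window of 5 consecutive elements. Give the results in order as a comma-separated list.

[2, 5, 12, 20, 0] → min 0
[5, 12, 20, 0, 17] → min 0
[12, 20, 0, 17, 7] → min 0
[20, 0, 17, 7, 0] → min 0
[0, 17, 7, 0, 7] → min 0
[17, 7, 0, 7, 2] → min 0

0, 0, 0, 0, 0, 0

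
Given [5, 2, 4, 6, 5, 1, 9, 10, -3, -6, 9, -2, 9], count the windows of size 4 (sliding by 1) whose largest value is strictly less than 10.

6

5 2 4 6 → max 6  < 10 ✓
2 4 6 5 → max 6  < 10 ✓
4 6 5 1 → max 6  < 10 ✓
6 5 1 9 → max 9  < 10 ✓
5 1 9 10 → max 10
1 9 10 -3 → max 10
9 10 -3 -6 → max 10
10 -3 -6 9 → max 10
-3 -6 9 -2 → max 9  < 10 ✓
-6 9 -2 9 → max 9  < 10 ✓
6 windows satisfy the condition.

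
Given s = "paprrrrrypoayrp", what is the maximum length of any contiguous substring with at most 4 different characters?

10

Extend right; when distinct count exceeds 4, shrink from the left:
[p] 1 distinct, len 1
[p, a] 2 distinct, len 2
[p, a, p] 2 distinct, len 3
[p, a, p, r] 3 distinct, len 4
[p, a, p, r, r] 3 distinct, len 5
[p, a, p, r, r, r] 3 distinct, len 6
[p, a, p, r, r, r, r] 3 distinct, len 7
[p, a, p, r, r, r, r, r] 3 distinct, len 8
[p, a, p, r, r, r, r, r, y] 4 distinct, len 9
[p, a, p, r, r, r, r, r, y, p] 4 distinct, len 10
[p, r, r, r, r, r, y, p, o] 4 distinct, len 9
[y, p, o, a] 4 distinct, len 4
[y, p, o, a, y] 4 distinct, len 5
[o, a, y, r] 4 distinct, len 4
[a, y, r, p] 4 distinct, len 4
Longest length with ≤4 distinct: 10.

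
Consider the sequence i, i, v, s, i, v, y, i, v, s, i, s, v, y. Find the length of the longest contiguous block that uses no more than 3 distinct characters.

add i: window [i] (1 distinct), len 1
add i: window [i, i] (1 distinct), len 2
add v: window [i, i, v] (2 distinct), len 3
add s: window [i, i, v, s] (3 distinct), len 4
add i: window [i, i, v, s, i] (3 distinct), len 5
add v: window [i, i, v, s, i, v] (3 distinct), len 6
add y: window [i, v, y] (3 distinct), len 3
add i: window [i, v, y, i] (3 distinct), len 4
add v: window [i, v, y, i, v] (3 distinct), len 5
add s: window [i, v, s] (3 distinct), len 3
add i: window [i, v, s, i] (3 distinct), len 4
add s: window [i, v, s, i, s] (3 distinct), len 5
add v: window [i, v, s, i, s, v] (3 distinct), len 6
add y: window [s, v, y] (3 distinct), len 3
Longest length with ≤3 distinct: 6.

6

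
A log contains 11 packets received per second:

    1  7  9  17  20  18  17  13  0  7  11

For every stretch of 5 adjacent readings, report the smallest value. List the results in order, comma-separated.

1, 7, 9, 13, 0, 0, 0

(1, 7, 9, 17, 20) → min 1
(7, 9, 17, 20, 18) → min 7
(9, 17, 20, 18, 17) → min 9
(17, 20, 18, 17, 13) → min 13
(20, 18, 17, 13, 0) → min 0
(18, 17, 13, 0, 7) → min 0
(17, 13, 0, 7, 11) → min 0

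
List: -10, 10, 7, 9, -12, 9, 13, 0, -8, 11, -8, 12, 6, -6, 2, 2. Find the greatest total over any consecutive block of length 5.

26

Each size-5 window and its sum:
-10 10 7 9 -12 → sum 4
10 7 9 -12 9 → sum 23
7 9 -12 9 13 → sum 26
9 -12 9 13 0 → sum 19
-12 9 13 0 -8 → sum 2
9 13 0 -8 11 → sum 25
13 0 -8 11 -8 → sum 8
0 -8 11 -8 12 → sum 7
-8 11 -8 12 6 → sum 13
11 -8 12 6 -6 → sum 15
-8 12 6 -6 2 → sum 6
12 6 -6 2 2 → sum 16
Greatest of these is 26.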